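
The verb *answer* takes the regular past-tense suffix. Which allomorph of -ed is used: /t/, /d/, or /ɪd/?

The stem *answer* ends in a voiced sound other than /d/.
The -ed suffix is realized as /ɪd/ after /t, d/; as /t/ after other voiceless consonants; and as /d/ after other voiced sounds.
So -ed on *answer* is pronounced /d/.

/d/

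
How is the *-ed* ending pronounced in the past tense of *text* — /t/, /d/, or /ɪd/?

/ɪd/

The stem *text* ends in /t/ or /d/.
The -ed suffix is realized as /ɪd/ after /t, d/; as /t/ after other voiceless consonants; and as /d/ after other voiced sounds.
So -ed on *text* is pronounced /ɪd/.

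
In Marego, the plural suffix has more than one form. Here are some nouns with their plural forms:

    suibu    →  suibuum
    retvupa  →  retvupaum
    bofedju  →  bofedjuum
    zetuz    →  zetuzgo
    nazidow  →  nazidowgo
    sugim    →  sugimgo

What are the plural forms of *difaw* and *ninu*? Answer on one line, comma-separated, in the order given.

Looking at the final sound of each stem: -go when the stem ends in a consonant (*zetuz*, *nazidow*, *sugim*); -um when the stem ends in a vowel (*suibu*, *retvupa*, *bofedju*).
*difaw* — final sound /w/ (a consonant) → -go → *difawgo*.
*ninu*: final sound = /u/, a vowel → -um → *ninuum*.

difawgo, ninuum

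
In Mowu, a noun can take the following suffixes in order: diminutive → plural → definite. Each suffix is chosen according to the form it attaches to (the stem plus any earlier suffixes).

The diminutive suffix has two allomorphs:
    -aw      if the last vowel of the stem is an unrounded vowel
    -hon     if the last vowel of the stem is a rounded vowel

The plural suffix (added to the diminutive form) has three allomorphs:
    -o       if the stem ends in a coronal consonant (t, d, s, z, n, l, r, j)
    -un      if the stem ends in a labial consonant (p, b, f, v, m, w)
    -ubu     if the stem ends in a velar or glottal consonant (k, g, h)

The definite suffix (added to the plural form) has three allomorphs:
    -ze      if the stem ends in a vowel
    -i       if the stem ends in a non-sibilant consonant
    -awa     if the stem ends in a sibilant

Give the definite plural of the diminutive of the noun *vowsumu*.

vowsumuhonoze

*vowsumu* — last vowel /u/ (a rounded vowel) → -hon → *vowsumuhon*.
The diminutive form *vowsumuhon*: final consonant = /n/, coronal → -o → *vowsumuhono*.
Since the final sound of the plural form *vowsumuhono* is /o/ (a vowel), it takes -ze, giving *vowsumuhonoze*.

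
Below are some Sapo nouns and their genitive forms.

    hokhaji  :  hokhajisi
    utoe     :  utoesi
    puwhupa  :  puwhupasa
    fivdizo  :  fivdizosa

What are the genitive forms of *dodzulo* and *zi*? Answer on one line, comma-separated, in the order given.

dodzulosa, zisi

Looking at the last vowel of each stem: -si when the last vowel of the stem is a front vowel (*hokhaji*, *utoe*); -sa when the last vowel of the stem is a back vowel (*puwhupa*, *fivdizo*).
Since the last vowel of *dodzulo* is /o/ (a back vowel), it takes -sa, giving *dodzulosa*.
*zi*: last vowel = /i/, a front vowel → -si → *zisi*.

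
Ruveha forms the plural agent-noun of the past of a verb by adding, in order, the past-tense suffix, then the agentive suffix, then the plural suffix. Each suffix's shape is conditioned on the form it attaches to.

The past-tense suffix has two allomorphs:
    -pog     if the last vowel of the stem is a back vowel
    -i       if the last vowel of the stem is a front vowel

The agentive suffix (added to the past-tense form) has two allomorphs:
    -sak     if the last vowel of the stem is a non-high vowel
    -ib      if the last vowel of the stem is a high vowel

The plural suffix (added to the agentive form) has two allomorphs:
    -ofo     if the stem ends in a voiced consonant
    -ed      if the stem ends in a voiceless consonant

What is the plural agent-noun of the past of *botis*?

botisiibofo

Since the last vowel of *botis* is /i/ (a front vowel), it takes -i, giving *botisi*.
Since the last vowel of the past-tense form *botisi* is /i/ (a high vowel), it takes -ib, giving *botisiib*.
The agentive form *botisiib*: final consonant = /b/, voiced → -ofo → *botisiibofo*.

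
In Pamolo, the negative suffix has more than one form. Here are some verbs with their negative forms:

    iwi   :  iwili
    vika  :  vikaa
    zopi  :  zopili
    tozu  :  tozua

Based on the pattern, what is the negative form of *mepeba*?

mepebaa

The pattern is front/back vowel harmony: -li when the last vowel of the stem is a front vowel (*iwi*, *zopi*); -a when the last vowel of the stem is a back vowel (*vika*, *tozu*).
*mepeba* — last vowel /a/ (a back vowel) → -a → *mepebaa*.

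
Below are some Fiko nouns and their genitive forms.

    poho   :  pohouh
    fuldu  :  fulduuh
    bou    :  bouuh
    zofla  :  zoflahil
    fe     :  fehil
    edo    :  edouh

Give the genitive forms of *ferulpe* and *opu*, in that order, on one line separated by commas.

Looking at the last vowel of each stem: -uh when the last vowel of the stem is a rounded vowel (*poho*, *fuldu*, *bou*, *edo*); -hil when the last vowel of the stem is an unrounded vowel (*zofla*, *fe*).
*ferulpe*: last vowel = /e/, an unrounded vowel → -hil → *ferulpehil*.
The last vowel of *opu* is /u/, which is a rounded vowel, so the suffix is -uh, giving *opuuh*.

ferulpehil, opuuh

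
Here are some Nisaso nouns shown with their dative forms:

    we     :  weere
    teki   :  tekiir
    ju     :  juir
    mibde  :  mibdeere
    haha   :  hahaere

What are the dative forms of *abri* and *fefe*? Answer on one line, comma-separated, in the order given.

The pattern is height harmony: -ir when the last vowel of the stem is a high vowel (*teki*, *ju*); -ere when the last vowel of the stem is a non-high vowel (*we*, *mibde*, *haha*).
The last vowel of *abri* is /i/, which is a high vowel, so the suffix is -ir, giving *abriir*.
*fefe*: last vowel = /e/, a non-high vowel → -ere → *fefeere*.

abriir, fefeere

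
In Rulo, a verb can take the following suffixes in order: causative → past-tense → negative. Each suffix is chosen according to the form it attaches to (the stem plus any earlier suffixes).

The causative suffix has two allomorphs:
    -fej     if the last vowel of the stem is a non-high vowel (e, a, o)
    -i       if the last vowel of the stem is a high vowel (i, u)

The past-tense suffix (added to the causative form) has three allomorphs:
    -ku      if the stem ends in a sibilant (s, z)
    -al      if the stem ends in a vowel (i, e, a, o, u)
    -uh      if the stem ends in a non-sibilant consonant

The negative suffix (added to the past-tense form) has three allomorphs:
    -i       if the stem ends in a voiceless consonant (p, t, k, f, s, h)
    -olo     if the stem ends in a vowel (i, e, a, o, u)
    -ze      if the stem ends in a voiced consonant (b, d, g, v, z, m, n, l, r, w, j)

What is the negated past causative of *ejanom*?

Since the last vowel of *ejanom* is /o/ (a non-high vowel), it takes -fej, giving *ejanomfej*.
The final sound of the causative form *ejanomfej* is /j/, which is a non-sibilant consonant, so the past-tense suffix is -uh, giving *ejanomfejuh*.
The past-tense form *ejanomfejuh* — final sound /h/ (a voiceless consonant) → -i → *ejanomfejuhi*.

ejanomfejuhi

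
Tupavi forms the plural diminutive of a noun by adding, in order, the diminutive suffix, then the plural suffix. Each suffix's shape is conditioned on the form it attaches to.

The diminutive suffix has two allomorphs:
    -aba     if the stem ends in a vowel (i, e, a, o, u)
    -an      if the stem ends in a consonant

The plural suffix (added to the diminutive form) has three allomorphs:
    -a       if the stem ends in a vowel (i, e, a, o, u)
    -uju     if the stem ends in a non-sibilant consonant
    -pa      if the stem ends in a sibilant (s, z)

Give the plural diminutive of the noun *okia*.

*okia* — final sound /a/ (a vowel) → -aba → *okiaaba*.
Since the final sound of the diminutive form *okiaaba* is /a/ (a vowel), it takes -a, giving *okiaabaa*.

okiaabaa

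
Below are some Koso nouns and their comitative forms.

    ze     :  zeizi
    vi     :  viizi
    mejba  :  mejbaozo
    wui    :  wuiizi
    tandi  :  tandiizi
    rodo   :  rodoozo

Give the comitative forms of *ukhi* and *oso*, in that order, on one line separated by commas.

ukhiizi, osoozo

The pattern is front/back vowel harmony: -izi when the last vowel of the stem is a front vowel (*ze*, *vi*, *wui*, *tandi*); -ozo when the last vowel of the stem is a back vowel (*mejba*, *rodo*).
*ukhi* — last vowel /i/ (a front vowel) → -izi → *ukhiizi*.
*oso*: last vowel = /o/, a back vowel → -ozo → *osoozo*.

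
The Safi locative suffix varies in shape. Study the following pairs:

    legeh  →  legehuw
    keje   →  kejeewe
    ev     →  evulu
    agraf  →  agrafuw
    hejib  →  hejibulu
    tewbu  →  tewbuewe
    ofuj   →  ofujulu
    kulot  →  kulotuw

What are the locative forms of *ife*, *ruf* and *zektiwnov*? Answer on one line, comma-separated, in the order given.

The alternation tracks the final sound of the stem — -uw when the stem ends in a voiceless consonant (*legeh*, *agraf*, *kulot*); -ulu when the stem ends in a voiced consonant (*ev*, *hejib*, *ofuj*); -ewe when the stem ends in a vowel (*keje*, *tewbu*).
The final sound of *ife* is /e/, which is a vowel, so the suffix is -ewe, giving *ifeewe*.
*ruf* — final sound /f/ (a voiceless consonant) → -uw → *rufuw*.
The final sound of *zektiwnov* is /v/, which is a voiced consonant, so the suffix is -ulu, giving *zektiwnovulu*.

ifeewe, rufuw, zektiwnovulu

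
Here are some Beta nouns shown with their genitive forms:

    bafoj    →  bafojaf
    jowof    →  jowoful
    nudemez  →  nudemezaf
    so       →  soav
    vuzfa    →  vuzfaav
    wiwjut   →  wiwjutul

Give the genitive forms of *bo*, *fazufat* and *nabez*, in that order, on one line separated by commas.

The alternation tracks the final sound of the stem — -ul when the stem ends in a voiceless consonant (*jowof*, *wiwjut*); -af when the stem ends in a voiced consonant (*bafoj*, *nudemez*); -av when the stem ends in a vowel (*so*, *vuzfa*).
The final sound of *bo* is /o/, which is a vowel, so the suffix is -av, giving *boav*.
The final sound of *fazufat* is /t/, which is a voiceless consonant, so the suffix is -ul, giving *fazufatul*.
The final sound of *nabez* is /z/, which is a voiced consonant, so the suffix is -af, giving *nabezaf*.

boav, fazufatul, nabezaf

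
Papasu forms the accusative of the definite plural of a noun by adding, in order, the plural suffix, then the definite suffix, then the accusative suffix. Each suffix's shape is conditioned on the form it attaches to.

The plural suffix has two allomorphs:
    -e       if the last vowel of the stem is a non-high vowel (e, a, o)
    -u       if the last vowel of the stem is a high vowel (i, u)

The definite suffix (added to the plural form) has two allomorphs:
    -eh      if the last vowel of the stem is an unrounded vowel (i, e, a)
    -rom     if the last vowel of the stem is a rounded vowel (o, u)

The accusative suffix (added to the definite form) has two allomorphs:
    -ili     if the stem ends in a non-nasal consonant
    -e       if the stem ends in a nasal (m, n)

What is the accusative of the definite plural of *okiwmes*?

okiwmeseehili

*okiwmes*: last vowel = /e/, a non-high vowel → -e → *okiwmese*.
The plural form *okiwmese* — last vowel /e/ (an unrounded vowel) → -eh → *okiwmeseeh*.
Since the final consonant of the definite form *okiwmeseeh* is /h/ (non-nasal), it takes -ili, giving *okiwmeseehili*.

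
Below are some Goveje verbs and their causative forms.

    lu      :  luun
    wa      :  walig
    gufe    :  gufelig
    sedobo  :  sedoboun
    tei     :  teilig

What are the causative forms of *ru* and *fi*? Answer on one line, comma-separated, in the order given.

ruun, filig

The alternation tracks the last vowel of the stem — -un when the last vowel of the stem is a rounded vowel (*lu*, *sedobo*); -lig when the last vowel of the stem is an unrounded vowel (*wa*, *gufe*, *tei*).
*ru*: last vowel = /u/, a rounded vowel → -un → *ruun*.
Since the last vowel of *fi* is /i/ (an unrounded vowel), it takes -lig, giving *filig*.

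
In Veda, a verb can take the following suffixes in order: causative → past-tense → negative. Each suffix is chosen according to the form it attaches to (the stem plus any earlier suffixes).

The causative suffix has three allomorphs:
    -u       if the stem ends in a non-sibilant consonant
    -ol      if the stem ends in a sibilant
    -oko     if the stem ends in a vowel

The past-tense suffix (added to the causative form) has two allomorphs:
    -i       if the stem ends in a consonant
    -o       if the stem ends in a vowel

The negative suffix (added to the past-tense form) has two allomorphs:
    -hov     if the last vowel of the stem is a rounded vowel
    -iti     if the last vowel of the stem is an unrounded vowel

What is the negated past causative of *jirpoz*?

jirpozoliiti

*jirpoz* — final sound /z/ (a sibilant) → -ol → *jirpozol*.
The causative form *jirpozol*: final sound = /l/, a consonant → -i → *jirpozoli*.
The last vowel of the past-tense form *jirpozoli* is /i/, which is an unrounded vowel, so the negative suffix is -iti, giving *jirpozoliiti*.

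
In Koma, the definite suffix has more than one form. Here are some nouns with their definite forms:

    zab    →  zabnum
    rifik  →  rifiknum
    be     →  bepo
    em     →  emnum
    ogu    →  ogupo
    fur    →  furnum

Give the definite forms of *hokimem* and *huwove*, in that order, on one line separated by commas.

The suffix is conditioned by the final sound: -num when the stem ends in a consonant (*zab*, *rifik*, *em*, *fur*); -po when the stem ends in a vowel (*be*, *ogu*).
The final sound of *hokimem* is /m/, which is a consonant, so the suffix is -num, giving *hokimemnum*.
Since the final sound of *huwove* is /e/ (a vowel), it takes -po, giving *huwovepo*.

hokimemnum, huwovepo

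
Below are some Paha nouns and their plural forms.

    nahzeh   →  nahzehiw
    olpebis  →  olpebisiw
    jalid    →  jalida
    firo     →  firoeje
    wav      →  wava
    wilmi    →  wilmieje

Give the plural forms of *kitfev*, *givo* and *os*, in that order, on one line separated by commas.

The pattern is voicing of the final sound: -iw when the stem ends in a voiceless consonant (*nahzeh*, *olpebis*); -a when the stem ends in a voiced consonant (*jalid*, *wav*); -eje when the stem ends in a vowel (*firo*, *wilmi*).
*kitfev* — final sound /v/ (a voiced consonant) → -a → *kitfeva*.
Since the final sound of *givo* is /o/ (a vowel), it takes -eje, giving *givoeje*.
Since the final sound of *os* is /s/ (a voiceless consonant), it takes -iw, giving *osiw*.

kitfeva, givoeje, osiw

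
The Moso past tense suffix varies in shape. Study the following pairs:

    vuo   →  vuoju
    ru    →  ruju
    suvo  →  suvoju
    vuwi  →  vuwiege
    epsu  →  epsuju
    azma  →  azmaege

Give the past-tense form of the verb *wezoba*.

wezobaege

The alternation tracks the last vowel of the stem — -ju when the last vowel of the stem is a rounded vowel (*vuo*, *ru*, *suvo*, *epsu*); -ege when the last vowel of the stem is an unrounded vowel (*vuwi*, *azma*).
Since the last vowel of *wezoba* is /a/ (an unrounded vowel), it takes -ege, giving *wezobaege*.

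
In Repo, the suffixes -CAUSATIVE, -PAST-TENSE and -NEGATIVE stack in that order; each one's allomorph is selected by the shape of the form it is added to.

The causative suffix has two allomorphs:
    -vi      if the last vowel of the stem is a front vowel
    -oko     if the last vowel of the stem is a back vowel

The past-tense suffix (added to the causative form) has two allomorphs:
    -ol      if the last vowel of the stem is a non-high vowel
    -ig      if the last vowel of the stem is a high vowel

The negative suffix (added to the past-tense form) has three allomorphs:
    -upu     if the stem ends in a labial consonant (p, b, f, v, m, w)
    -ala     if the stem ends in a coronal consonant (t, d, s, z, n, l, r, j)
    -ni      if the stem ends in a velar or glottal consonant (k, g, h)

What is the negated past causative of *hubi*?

hubiviigni

The last vowel of *hubi* is /i/, which is a front vowel, so the causative suffix is -vi, giving *hubivi*.
Since the last vowel of the causative form *hubivi* is /i/ (a high vowel), it takes -ig, giving *hubiviig*.
The final consonant of the past-tense form *hubiviig* is /g/, which is velar/glottal, so the negative suffix is -ni, giving *hubiviigni*.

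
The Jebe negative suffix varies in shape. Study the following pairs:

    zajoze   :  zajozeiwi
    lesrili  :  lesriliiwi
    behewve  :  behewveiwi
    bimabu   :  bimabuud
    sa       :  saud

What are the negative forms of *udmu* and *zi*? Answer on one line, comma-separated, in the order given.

The alternation tracks the last vowel of the stem — -iwi when the last vowel of the stem is a front vowel (*zajoze*, *lesrili*, *behewve*); -ud when the last vowel of the stem is a back vowel (*bimabu*, *sa*).
Since the last vowel of *udmu* is /u/ (a back vowel), it takes -ud, giving *udmuud*.
*zi* — last vowel /i/ (a front vowel) → -iwi → *ziiwi*.

udmuud, ziiwi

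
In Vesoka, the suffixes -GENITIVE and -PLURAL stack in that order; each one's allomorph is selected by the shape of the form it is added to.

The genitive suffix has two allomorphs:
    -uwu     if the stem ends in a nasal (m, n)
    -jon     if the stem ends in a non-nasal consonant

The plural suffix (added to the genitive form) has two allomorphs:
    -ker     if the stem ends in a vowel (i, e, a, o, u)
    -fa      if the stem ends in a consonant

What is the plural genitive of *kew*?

*kew*: final consonant = /w/, non-nasal → -jon → *kewjon*.
Since the final sound of the genitive form *kewjon* is /n/ (a consonant), it takes -fa, giving *kewjonfa*.

kewjonfa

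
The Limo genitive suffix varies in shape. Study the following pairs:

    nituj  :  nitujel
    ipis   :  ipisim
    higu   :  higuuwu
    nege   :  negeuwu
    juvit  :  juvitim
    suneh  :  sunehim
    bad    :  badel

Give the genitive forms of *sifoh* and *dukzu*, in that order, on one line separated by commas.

sifohim, dukzuuwu

The pattern is voicing of the final sound: -im when the stem ends in a voiceless consonant (*ipis*, *juvit*, *suneh*); -el when the stem ends in a voiced consonant (*nituj*, *bad*); -uwu when the stem ends in a vowel (*higu*, *nege*).
*sifoh*: final sound = /h/, a voiceless consonant → -im → *sifohim*.
Since the final sound of *dukzu* is /u/ (a vowel), it takes -uwu, giving *dukzuuwu*.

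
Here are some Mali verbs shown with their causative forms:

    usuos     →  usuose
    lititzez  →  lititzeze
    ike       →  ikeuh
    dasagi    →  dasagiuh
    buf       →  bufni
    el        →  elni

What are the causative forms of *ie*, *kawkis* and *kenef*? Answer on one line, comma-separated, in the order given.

The pattern is sibilance of the final sound: -e when the stem ends in a sibilant (*usuos*, *lititzez*); -ni when the stem ends in a non-sibilant consonant (*buf*, *el*); -uh when the stem ends in a vowel (*ike*, *dasagi*).
The final sound of *ie* is /e/, which is a vowel, so the suffix is -uh, giving *ieuh*.
Since the final sound of *kawkis* is /s/ (a sibilant), it takes -e, giving *kawkise*.
*kenef*: final sound = /f/, a non-sibilant consonant → -ni → *kenefni*.

ieuh, kawkise, kenefni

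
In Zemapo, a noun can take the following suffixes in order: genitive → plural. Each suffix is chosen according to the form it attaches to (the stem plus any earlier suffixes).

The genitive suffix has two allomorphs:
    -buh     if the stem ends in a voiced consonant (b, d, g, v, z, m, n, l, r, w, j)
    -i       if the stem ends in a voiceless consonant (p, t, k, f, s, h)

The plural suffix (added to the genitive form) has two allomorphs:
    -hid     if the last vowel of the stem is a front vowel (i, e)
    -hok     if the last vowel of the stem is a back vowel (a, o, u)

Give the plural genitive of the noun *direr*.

direrbuhhok

*direr*: final consonant = /r/, voiced → -buh → *direrbuh*.
The last vowel of the genitive form *direrbuh* is /u/, which is a back vowel, so the plural suffix is -hok, giving *direrbuhhok*.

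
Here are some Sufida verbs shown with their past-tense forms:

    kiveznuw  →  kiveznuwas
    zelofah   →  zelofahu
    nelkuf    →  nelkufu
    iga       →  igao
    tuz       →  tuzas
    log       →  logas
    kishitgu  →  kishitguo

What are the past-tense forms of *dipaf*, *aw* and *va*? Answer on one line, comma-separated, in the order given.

The suffix is conditioned by the final sound: -u when the stem ends in a voiceless consonant (*zelofah*, *nelkuf*); -as when the stem ends in a voiced consonant (*kiveznuw*, *tuz*, *log*); -o when the stem ends in a vowel (*iga*, *kishitgu*).
The final sound of *dipaf* is /f/, which is a voiceless consonant, so the suffix is -u, giving *dipafu*.
Since the final sound of *aw* is /w/ (a voiced consonant), it takes -as, giving *awas*.
Since the final sound of *va* is /a/ (a vowel), it takes -o, giving *vao*.

dipafu, awas, vao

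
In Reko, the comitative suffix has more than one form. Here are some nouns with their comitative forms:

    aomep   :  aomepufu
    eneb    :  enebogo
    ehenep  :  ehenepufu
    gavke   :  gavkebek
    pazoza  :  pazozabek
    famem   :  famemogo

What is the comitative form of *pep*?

The suffix is conditioned by the final sound: -ufu when the stem ends in a voiceless consonant (*aomep*, *ehenep*); -ogo when the stem ends in a voiced consonant (*eneb*, *famem*); -bek when the stem ends in a vowel (*gavke*, *pazoza*).
Since the final sound of *pep* is /p/ (a voiceless consonant), it takes -ufu, giving *pepufu*.

pepufu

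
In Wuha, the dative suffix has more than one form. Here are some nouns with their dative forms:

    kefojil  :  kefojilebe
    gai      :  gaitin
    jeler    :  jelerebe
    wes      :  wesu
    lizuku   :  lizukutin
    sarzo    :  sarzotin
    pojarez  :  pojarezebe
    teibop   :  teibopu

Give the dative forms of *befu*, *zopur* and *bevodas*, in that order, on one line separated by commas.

befutin, zopurebe, bevodasu

The alternation tracks the final sound of the stem — -u when the stem ends in a voiceless consonant (*wes*, *teibop*); -ebe when the stem ends in a voiced consonant (*kefojil*, *jeler*, *pojarez*); -tin when the stem ends in a vowel (*gai*, *lizuku*, *sarzo*).
Since the final sound of *befu* is /u/ (a vowel), it takes -tin, giving *befutin*.
The final sound of *zopur* is /r/, which is a voiced consonant, so the suffix is -ebe, giving *zopurebe*.
The final sound of *bevodas* is /s/, which is a voiceless consonant, so the suffix is -u, giving *bevodasu*.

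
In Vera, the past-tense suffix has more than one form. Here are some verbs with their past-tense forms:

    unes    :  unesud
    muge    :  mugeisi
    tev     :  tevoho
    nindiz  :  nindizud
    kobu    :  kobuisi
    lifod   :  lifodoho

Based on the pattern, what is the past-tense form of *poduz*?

poduzud

The pattern is sibilance of the final sound: -ud when the stem ends in a sibilant (*unes*, *nindiz*); -oho when the stem ends in a non-sibilant consonant (*tev*, *lifod*); -isi when the stem ends in a vowel (*muge*, *kobu*).
The final sound of *poduz* is /z/, which is a sibilant, so the suffix is -ud, giving *poduzud*.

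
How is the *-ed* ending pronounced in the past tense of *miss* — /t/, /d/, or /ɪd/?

/t/

The stem *miss* ends in a voiceless consonant other than /t/.
The -ed suffix is realized as /ɪd/ after /t, d/; as /t/ after other voiceless consonants; and as /d/ after other voiced sounds.
So -ed on *miss* is pronounced /t/.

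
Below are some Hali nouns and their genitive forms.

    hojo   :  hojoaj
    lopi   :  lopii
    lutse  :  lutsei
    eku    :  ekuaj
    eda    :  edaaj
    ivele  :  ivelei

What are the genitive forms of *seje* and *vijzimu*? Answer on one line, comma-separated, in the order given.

sejei, vijzimuaj

The alternation tracks the last vowel of the stem — -i when the last vowel of the stem is a front vowel (*lopi*, *lutse*, *ivele*); -aj when the last vowel of the stem is a back vowel (*hojo*, *eku*, *eda*).
*seje* — last vowel /e/ (a front vowel) → -i → *sejei*.
*vijzimu*: last vowel = /u/, a back vowel → -aj → *vijzimuaj*.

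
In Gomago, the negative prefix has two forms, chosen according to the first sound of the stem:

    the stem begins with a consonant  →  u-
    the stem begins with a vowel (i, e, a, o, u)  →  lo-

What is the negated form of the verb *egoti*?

*egoti*: first sound = /e/, a vowel → lo- → *loegoti*.

loegoti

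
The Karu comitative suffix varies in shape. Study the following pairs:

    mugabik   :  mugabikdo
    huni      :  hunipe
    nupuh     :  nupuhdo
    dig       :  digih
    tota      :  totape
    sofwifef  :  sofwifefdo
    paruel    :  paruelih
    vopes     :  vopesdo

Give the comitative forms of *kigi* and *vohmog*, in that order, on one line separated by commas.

kigipe, vohmogih

The pattern is voicing of the final sound: -do when the stem ends in a voiceless consonant (*mugabik*, *nupuh*, *sofwifef*, *vopes*); -ih when the stem ends in a voiced consonant (*dig*, *paruel*); -pe when the stem ends in a vowel (*huni*, *tota*).
*kigi* — final sound /i/ (a vowel) → -pe → *kigipe*.
Since the final sound of *vohmog* is /g/ (a voiced consonant), it takes -ih, giving *vohmogih*.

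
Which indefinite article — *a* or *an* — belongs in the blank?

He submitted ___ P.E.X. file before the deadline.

a

The indefinite article is chosen by the initial *sound* of the following word, not its spelling.
The initialism *P.E.X.* is read letter by letter; the first letter, P, is pronounced /piː/, which begins with a consonant sound.
So the article is *a*: He submitted a P.E.X. file before the deadline.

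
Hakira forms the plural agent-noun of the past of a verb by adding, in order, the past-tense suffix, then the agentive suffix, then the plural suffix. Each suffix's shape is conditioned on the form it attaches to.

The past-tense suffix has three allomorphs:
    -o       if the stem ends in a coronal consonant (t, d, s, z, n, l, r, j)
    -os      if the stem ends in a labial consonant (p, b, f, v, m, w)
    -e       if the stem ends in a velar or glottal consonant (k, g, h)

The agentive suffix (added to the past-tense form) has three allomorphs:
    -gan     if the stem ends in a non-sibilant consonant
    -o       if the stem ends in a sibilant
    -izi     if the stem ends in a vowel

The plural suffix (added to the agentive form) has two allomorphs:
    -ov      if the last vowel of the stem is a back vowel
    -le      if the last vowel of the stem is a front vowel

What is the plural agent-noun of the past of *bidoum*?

The final consonant of *bidoum* is /m/, which is labial, so the past-tense suffix is -os, giving *bidoumos*.
Since the final sound of the past-tense form *bidoumos* is /s/ (a sibilant), it takes -o, giving *bidoumoso*.
The last vowel of the agentive form *bidoumoso* is /o/, which is a back vowel, so the plural suffix is -ov, giving *bidoumosoov*.

bidoumosoov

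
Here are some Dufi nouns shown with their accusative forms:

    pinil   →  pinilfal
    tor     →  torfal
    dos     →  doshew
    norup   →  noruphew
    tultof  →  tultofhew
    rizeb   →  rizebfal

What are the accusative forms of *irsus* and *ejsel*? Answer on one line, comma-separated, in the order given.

irsushew, ejselfal

Looking at the final consonant of each stem: -hew when the stem ends in a voiceless consonant (*dos*, *norup*, *tultof*); -fal when the stem ends in a voiced consonant (*pinil*, *tor*, *rizeb*).
The final consonant of *irsus* is /s/, which is voiceless, so the suffix is -hew, giving *irsushew*.
*ejsel* — final consonant /l/ (voiced) → -fal → *ejselfal*.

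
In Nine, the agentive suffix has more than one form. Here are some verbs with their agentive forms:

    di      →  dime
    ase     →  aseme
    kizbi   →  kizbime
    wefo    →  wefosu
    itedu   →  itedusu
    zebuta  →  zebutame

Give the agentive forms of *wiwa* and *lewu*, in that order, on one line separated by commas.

wiwame, lewusu

Looking at the last vowel of each stem: -su when the last vowel of the stem is a rounded vowel (*wefo*, *itedu*); -me when the last vowel of the stem is an unrounded vowel (*di*, *ase*, *kizbi*, *zebuta*).
*wiwa*: last vowel = /a/, an unrounded vowel → -me → *wiwame*.
The last vowel of *lewu* is /u/, which is a rounded vowel, so the suffix is -su, giving *lewusu*.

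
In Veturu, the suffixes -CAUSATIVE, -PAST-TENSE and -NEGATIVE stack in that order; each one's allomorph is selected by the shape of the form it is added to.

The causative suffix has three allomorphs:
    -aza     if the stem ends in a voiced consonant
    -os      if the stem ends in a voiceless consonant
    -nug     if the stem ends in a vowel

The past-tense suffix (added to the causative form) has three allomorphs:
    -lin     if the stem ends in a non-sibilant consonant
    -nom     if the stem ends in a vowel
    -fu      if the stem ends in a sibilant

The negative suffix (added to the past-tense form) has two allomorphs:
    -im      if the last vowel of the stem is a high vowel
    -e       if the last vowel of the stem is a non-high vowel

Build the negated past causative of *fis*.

fisosfuim

*fis* — final sound /s/ (a voiceless consonant) → -os → *fisos*.
The causative form *fisos* — final sound /s/ (a sibilant) → -fu → *fisosfu*.
The last vowel of the past-tense form *fisosfu* is /u/, which is a high vowel, so the negative suffix is -im, giving *fisosfuim*.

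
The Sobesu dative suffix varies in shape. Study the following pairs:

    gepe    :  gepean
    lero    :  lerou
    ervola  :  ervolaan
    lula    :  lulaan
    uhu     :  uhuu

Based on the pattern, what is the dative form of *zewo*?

zewou

The pattern is rounding harmony: -u when the last vowel of the stem is a rounded vowel (*lero*, *uhu*); -an when the last vowel of the stem is an unrounded vowel (*gepe*, *ervola*, *lula*).
The last vowel of *zewo* is /o/, which is a rounded vowel, so the suffix is -u, giving *zewou*.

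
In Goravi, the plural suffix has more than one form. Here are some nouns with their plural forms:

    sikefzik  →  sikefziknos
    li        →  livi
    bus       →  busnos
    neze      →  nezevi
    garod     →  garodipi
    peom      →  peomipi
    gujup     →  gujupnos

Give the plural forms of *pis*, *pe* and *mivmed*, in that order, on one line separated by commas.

pisnos, pevi, mivmedipi

The pattern is voicing of the final sound: -nos when the stem ends in a voiceless consonant (*sikefzik*, *bus*, *gujup*); -ipi when the stem ends in a voiced consonant (*garod*, *peom*); -vi when the stem ends in a vowel (*li*, *neze*).
The final sound of *pis* is /s/, which is a voiceless consonant, so the suffix is -nos, giving *pisnos*.
Since the final sound of *pe* is /e/ (a vowel), it takes -vi, giving *pevi*.
*mivmed* — final sound /d/ (a voiced consonant) → -ipi → *mivmedipi*.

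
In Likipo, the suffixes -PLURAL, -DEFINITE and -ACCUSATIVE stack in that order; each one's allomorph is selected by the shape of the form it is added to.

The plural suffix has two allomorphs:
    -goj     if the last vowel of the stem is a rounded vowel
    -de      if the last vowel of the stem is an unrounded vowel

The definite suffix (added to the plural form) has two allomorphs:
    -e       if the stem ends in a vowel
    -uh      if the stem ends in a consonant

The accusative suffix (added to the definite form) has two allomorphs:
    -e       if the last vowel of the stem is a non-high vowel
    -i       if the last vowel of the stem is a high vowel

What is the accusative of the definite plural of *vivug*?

Since the last vowel of *vivug* is /u/ (a rounded vowel), it takes -goj, giving *vivuggoj*.
The plural form *vivuggoj* — final sound /j/ (a consonant) → -uh → *vivuggojuh*.
The last vowel of the definite form *vivuggojuh* is /u/, which is a high vowel, so the accusative suffix is -i, giving *vivuggojuhi*.

vivuggojuhi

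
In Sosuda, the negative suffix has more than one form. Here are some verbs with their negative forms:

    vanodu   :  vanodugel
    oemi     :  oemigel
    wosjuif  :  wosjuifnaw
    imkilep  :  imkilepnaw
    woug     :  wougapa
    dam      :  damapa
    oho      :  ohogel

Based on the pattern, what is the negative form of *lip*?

lipnaw

Looking at the final sound of each stem: -naw when the stem ends in a voiceless consonant (*wosjuif*, *imkilep*); -apa when the stem ends in a voiced consonant (*woug*, *dam*); -gel when the stem ends in a vowel (*vanodu*, *oemi*, *oho*).
The final sound of *lip* is /p/, which is a voiceless consonant, so the suffix is -naw, giving *lipnaw*.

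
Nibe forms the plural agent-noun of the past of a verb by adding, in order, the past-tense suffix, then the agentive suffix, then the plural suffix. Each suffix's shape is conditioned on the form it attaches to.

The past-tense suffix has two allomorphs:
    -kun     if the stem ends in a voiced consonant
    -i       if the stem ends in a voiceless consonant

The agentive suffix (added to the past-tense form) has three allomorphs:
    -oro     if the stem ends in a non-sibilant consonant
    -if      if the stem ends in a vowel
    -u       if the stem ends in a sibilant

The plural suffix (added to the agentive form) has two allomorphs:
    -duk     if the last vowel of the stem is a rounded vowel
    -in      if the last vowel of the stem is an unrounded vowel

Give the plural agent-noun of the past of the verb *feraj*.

The final consonant of *feraj* is /j/, which is voiced, so the past-tense suffix is -kun, giving *ferajkun*.
Since the final sound of the past-tense form *ferajkun* is /n/ (a non-sibilant consonant), it takes -oro, giving *ferajkunoro*.
The agentive form *ferajkunoro*: last vowel = /o/, a rounded vowel → -duk → *ferajkunoroduk*.

ferajkunoroduk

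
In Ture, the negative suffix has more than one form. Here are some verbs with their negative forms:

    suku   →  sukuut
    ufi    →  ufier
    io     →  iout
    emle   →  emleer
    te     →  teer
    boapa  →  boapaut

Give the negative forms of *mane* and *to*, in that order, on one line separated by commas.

maneer, tout

The alternation tracks the last vowel of the stem — -er when the last vowel of the stem is a front vowel (*ufi*, *emle*, *te*); -ut when the last vowel of the stem is a back vowel (*suku*, *io*, *boapa*).
Since the last vowel of *mane* is /e/ (a front vowel), it takes -er, giving *maneer*.
*to* — last vowel /o/ (a back vowel) → -ut → *tout*.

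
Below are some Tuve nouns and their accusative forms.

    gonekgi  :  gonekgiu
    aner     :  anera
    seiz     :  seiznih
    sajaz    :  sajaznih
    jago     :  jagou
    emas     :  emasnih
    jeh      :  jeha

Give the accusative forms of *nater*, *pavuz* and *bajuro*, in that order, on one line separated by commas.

The pattern is sibilance of the final sound: -nih when the stem ends in a sibilant (*seiz*, *sajaz*, *emas*); -a when the stem ends in a non-sibilant consonant (*aner*, *jeh*); -u when the stem ends in a vowel (*gonekgi*, *jago*).
The final sound of *nater* is /r/, which is a non-sibilant consonant, so the suffix is -a, giving *natera*.
Since the final sound of *pavuz* is /z/ (a sibilant), it takes -nih, giving *pavuznih*.
Since the final sound of *bajuro* is /o/ (a vowel), it takes -u, giving *bajurou*.

natera, pavuznih, bajurou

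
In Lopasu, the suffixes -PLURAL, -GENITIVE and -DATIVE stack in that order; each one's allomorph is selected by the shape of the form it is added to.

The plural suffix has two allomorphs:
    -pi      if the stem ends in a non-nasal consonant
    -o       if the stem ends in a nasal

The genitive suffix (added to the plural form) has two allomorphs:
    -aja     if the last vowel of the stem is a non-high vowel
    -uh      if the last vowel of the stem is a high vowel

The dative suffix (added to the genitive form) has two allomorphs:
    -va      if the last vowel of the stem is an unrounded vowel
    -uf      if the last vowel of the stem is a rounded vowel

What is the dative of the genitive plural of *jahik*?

jahikpiuhuf

The final consonant of *jahik* is /k/, which is non-nasal, so the plural suffix is -pi, giving *jahikpi*.
The plural form *jahikpi* — last vowel /i/ (a high vowel) → -uh → *jahikpiuh*.
The genitive form *jahikpiuh* — last vowel /u/ (a rounded vowel) → -uf → *jahikpiuhuf*.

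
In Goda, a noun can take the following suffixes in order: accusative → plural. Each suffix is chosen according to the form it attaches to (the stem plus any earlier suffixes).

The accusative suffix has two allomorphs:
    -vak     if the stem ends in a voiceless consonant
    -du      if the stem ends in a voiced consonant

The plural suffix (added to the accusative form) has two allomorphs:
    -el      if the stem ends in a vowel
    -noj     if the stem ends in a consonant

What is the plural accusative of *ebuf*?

ebufvaknoj

*ebuf* — final consonant /f/ (voiceless) → -vak → *ebufvak*.
The final sound of the accusative form *ebufvak* is /k/, which is a consonant, so the plural suffix is -noj, giving *ebufvaknoj*.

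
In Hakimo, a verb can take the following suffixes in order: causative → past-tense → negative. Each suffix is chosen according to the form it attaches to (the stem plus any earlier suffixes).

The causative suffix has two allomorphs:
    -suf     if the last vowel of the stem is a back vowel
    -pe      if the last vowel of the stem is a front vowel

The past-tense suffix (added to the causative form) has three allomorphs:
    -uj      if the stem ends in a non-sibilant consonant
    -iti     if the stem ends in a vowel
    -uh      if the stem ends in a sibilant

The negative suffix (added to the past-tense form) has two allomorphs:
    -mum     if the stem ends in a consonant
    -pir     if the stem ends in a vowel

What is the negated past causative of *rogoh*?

rogohsufujmum

Since the last vowel of *rogoh* is /o/ (a back vowel), it takes -suf, giving *rogohsuf*.
The final sound of the causative form *rogohsuf* is /f/, which is a non-sibilant consonant, so the past-tense suffix is -uj, giving *rogohsufuj*.
Since the final sound of the past-tense form *rogohsufuj* is /j/ (a consonant), it takes -mum, giving *rogohsufujmum*.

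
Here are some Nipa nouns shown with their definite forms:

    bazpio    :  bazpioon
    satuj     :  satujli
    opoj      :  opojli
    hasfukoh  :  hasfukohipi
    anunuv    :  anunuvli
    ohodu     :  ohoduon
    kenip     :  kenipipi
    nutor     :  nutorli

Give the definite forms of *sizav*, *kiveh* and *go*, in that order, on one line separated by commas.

sizavli, kivehipi, goon

Looking at the final sound of each stem: -ipi when the stem ends in a voiceless consonant (*hasfukoh*, *kenip*); -li when the stem ends in a voiced consonant (*satuj*, *opoj*, *anunuv*, *nutor*); -on when the stem ends in a vowel (*bazpio*, *ohodu*).
*sizav* — final sound /v/ (a voiced consonant) → -li → *sizavli*.
The final sound of *kiveh* is /h/, which is a voiceless consonant, so the suffix is -ipi, giving *kivehipi*.
The final sound of *go* is /o/, which is a vowel, so the suffix is -on, giving *goon*.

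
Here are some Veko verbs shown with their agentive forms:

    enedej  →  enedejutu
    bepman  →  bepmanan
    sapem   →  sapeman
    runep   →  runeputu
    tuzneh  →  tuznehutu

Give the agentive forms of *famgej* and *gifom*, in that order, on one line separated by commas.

famgejutu, gifoman

Looking at the final consonant of each stem: -an when the stem ends in a nasal (*bepman*, *sapem*); -utu when the stem ends in a non-nasal consonant (*enedej*, *runep*, *tuzneh*).
*famgej* — final consonant /j/ (non-nasal) → -utu → *famgejutu*.
The final consonant of *gifom* is /m/, which is a nasal, so the suffix is -an, giving *gifoman*.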